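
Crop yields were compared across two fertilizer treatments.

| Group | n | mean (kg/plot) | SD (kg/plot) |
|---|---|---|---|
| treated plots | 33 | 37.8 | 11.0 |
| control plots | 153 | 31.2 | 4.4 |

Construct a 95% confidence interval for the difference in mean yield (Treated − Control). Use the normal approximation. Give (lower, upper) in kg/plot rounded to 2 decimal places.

(2.78, 10.42)

SE₁ = s₁/√n₁ = 11.0/√33 = 1.9149; SE₂ = 4.4/√153 = 0.3557.
Independent samples, unequal variances: SE_diff = √(SE₁² + SE₂²) = √(3.66684201 + 0.12652249) = 1.9477.
z* = 1.960, so margin of error = 1.960 × 1.9477 = 3.8175.
Difference in means = 37.8 − 31.2 = 6.6000.
6.6000 ± 3.8175 → (2.78, 10.42).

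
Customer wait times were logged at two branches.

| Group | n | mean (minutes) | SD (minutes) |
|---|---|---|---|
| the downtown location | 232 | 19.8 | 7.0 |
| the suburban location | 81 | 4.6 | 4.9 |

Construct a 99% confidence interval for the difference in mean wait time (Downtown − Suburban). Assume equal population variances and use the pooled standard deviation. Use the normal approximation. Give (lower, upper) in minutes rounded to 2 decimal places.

Pooled variance s_p² = [231·7.0² + 80·4.9²] / (232+81−2) = 42.5717, so s_p = 6.5247.
SE_diff = s_p·√(1/n₁ + 1/n₂) = 6.5247·√(1/232 + 1/81) = 0.8421.
z* = 2.576; margin = 2.576 × 0.8421 = 2.1692.
Difference = 19.8 − 4.6 = 15.2000.
15.2000 ± 2.1692 → (13.03, 17.37).

(13.03, 17.37)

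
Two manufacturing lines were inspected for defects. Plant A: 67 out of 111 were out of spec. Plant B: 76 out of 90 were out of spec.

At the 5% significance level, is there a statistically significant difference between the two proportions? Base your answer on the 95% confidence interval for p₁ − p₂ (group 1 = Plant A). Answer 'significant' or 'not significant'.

significant

First, p̂₁ = 67/111 = 0.6036; p̂₂ = 76/90 = 0.8444.
The two standard errors are √(0.6036×0.3964/111) = 0.04643 and √(0.8444×0.1556/90) = 0.03821.
Because the samples are independent, SE_diff = √(0.04643² + 0.03821²) = 0.06013.
Using z* = 1.960 for 95%, ME = 1.960 × 0.06013 = 0.11785.
p̂₁ − p̂₂ = -0.2408; interval -0.2408 ± 0.11785 gives (-0.35865, -0.12295).
The interval (-0.35865, -0.12295) does not contain 0, so the difference is significant.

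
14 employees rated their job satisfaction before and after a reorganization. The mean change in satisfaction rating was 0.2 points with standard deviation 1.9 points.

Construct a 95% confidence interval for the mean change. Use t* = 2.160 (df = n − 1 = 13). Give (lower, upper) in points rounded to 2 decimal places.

(-0.90, 1.30)

Paired design: SE = s_d/√n = 1.9/√14 = 0.5078.
t* = 2.160; margin of error = 2.160 × 0.5078 = 1.0968.
0.2 ± 1.0968 → (-0.90, 1.30).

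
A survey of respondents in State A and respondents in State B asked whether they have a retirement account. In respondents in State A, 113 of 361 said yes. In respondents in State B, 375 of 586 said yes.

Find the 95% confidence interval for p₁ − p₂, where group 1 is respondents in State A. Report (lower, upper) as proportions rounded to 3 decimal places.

(-0.389, -0.265)

Sample proportions: 113/361 = 0.3130, 375/586 = 0.6399.
Each SE is √(p̂(1−p̂)/n): √(0.3130·0.6870/361) = 0.02441 and √(0.6399·0.3601/586) = 0.01983.
SE(p̂₁ − p̂₂) = √(SE₁² + SE₂²) = √(0.0005958481 + 0.0003932289) = 0.03145, since the two samples are independent.
At 95% confidence z* = 1.960; margin = 1.960 × 0.03145 = 0.06164.
The difference is 0.3130 − 0.6399 = -0.3269, so the interval is -0.3269 ± 0.06164 = (-0.389, -0.265).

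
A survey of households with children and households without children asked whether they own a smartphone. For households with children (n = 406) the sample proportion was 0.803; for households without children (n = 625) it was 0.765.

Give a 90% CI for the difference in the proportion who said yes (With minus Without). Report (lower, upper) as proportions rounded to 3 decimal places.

Each SE is √(p̂(1−p̂)/n): √(0.8030·0.1970/406) = 0.01974 and √(0.7650·0.2350/625) = 0.01696.
SE(p̂₁ − p̂₂) = √(SE₁² + SE₂²) = √(0.0003896676 + 0.0002876416) = 0.02603, since the two samples are independent.
At 90% confidence z* = 1.645; margin = 1.645 × 0.02603 = 0.04282.
The difference is 0.8030 − 0.7650 = 0.0380, so the interval is 0.0380 ± 0.04282 = (-0.005, 0.081).

(-0.005, 0.081)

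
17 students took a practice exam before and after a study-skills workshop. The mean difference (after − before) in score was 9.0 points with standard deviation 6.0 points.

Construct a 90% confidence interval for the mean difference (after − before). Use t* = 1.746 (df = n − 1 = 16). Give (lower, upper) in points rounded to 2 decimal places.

(6.46, 11.54)

Paired design: SE = s_d/√n = 6.0/√17 = 1.4552.
t* = 1.746; margin of error = 1.746 × 1.4552 = 2.5408.
9.0 ± 2.5408 → (6.46, 11.54).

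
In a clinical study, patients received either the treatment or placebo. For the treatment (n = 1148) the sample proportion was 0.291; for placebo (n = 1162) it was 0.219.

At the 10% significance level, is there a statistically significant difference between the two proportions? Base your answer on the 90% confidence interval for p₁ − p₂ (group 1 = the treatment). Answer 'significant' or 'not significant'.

SE₁ = √(p̂₁(1−p̂₁)/n₁) = √(0.2910·0.7090/1148) = 0.01341; SE₂ = √(0.2190·0.7810/1162) = 0.01213.
Independent samples: SE of the difference = √(SE₁² + SE₂²) = √(0.0001798281 + 0.0001471369) = 0.01808.
z* for 90% confidence is 1.645, so the margin of error is 1.645 × 0.01808 = 0.02974.
Point estimate p̂₁ − p̂₂ = 0.2910 − 0.2190 = 0.0720.
0.0720 ± 0.02974 → (0.04226, 0.10174).
The interval (0.04226, 0.10174) does not contain 0, so the difference is significant.

significant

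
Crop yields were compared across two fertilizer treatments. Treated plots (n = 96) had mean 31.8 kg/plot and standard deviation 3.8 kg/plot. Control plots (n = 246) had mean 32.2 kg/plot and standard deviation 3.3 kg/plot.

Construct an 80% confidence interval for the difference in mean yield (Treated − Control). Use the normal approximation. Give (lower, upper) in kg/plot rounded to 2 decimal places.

Per-group SEs: s₁/√n₁ = 3.8/√96 = 0.3878, s₂/√n₂ = 3.3/√246 = 0.2104.
Unpooled SE of the difference: √(0.15038884 + 0.04426816) = 0.4412.
Margin of error = z* · SE = 1.282 × 0.4412 = 0.5656.
x̄₁ − x̄₂ = 31.8 − 32.2 = -0.4000.
CI: -0.4000 ± 0.5656 = (-0.97, 0.17).

(-0.97, 0.17)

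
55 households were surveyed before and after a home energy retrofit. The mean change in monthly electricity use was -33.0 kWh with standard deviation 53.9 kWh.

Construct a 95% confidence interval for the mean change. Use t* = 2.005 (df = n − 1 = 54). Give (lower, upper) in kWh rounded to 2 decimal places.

(-47.57, -18.43)

Paired design: SE = s_d/√n = 53.9/√55 = 7.2679.
t* = 2.005; margin of error = 2.005 × 7.2679 = 14.5721.
-33.0 ± 14.5721 → (-47.57, -18.43).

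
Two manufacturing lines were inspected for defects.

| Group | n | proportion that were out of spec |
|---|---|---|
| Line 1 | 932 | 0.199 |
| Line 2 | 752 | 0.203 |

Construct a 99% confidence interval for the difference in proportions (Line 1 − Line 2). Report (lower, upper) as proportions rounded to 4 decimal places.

(-0.0546, 0.0466)

SE₁ = √(p̂₁(1−p̂₁)/n₁) = √(0.1990·0.8010/932) = 0.01308; SE₂ = √(0.2030·0.7970/752) = 0.01467.
Independent samples: SE of the difference = √(SE₁² + SE₂²) = √(0.0001710864 + 0.0002152089) = 0.01965.
z* for 99% confidence is 2.576, so the margin of error is 2.576 × 0.01965 = 0.05062.
Point estimate p̂₁ − p̂₂ = 0.1990 − 0.2030 = -0.0040.
-0.0040 ± 0.05062 → (-0.0546, 0.0466).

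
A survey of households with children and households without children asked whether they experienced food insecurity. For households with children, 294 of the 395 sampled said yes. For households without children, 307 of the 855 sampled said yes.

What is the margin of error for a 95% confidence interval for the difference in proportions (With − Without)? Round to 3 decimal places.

0.054

p̂₁ = 294/395 = 0.7443 and p̂₂ = 307/855 = 0.3591.
SE₁ = √(p̂₁(1−p̂₁)/n₁) = √(0.7443·0.2557/395) = 0.02195; SE₂ = √(0.3591·0.6409/855) = 0.01641.
Independent samples: SE of the difference = √(SE₁² + SE₂²) = √(0.0004818025 + 0.0002692881) = 0.02741.
z* for 95% confidence is 1.960, so the margin of error is 1.960 × 0.02741 = 0.05372.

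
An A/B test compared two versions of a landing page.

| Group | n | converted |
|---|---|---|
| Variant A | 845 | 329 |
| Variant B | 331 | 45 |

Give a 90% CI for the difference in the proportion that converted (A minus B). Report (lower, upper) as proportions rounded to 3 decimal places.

Sample proportions: 329/845 = 0.3893, 45/331 = 0.1360.
Each SE is √(p̂(1−p̂)/n): √(0.3893·0.6107/845) = 0.01677 and √(0.1360·0.8640/331) = 0.01884.
SE(p̂₁ − p̂₂) = √(SE₁² + SE₂²) = √(0.0002812329 + 0.0003549456) = 0.02522, since the two samples are independent.
At 90% confidence z* = 1.645; margin = 1.645 × 0.02522 = 0.04149.
The difference is 0.3893 − 0.1360 = 0.2533, so the interval is 0.2533 ± 0.04149 = (0.212, 0.295).

(0.212, 0.295)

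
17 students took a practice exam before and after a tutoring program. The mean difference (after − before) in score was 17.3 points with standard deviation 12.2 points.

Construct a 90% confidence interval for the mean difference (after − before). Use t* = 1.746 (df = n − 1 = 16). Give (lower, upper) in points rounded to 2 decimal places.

This is a matched-pairs design, so SE = s_d/√n = 12.2/√17 = 2.9589.
Margin = 1.746 × 2.9589 = 5.1662; the interval is 17.3 ± 5.1662 = (12.13, 22.47).

(12.13, 22.47)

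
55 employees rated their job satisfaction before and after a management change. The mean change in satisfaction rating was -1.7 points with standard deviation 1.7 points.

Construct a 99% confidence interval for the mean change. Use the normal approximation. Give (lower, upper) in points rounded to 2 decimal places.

Paired design: SE = s_d/√n = 1.7/√55 = 0.2292.
z* = 2.576; margin of error = 2.576 × 0.2292 = 0.5904.
-1.7 ± 0.5904 → (-2.29, -1.11).

(-2.29, -1.11)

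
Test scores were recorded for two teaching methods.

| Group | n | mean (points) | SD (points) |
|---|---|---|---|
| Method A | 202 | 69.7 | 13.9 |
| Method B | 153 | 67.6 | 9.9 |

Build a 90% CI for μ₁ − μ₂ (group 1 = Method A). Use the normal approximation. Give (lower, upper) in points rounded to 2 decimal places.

SE₁ = s₁/√n₁ = 13.9/√202 = 0.9780; SE₂ = 9.9/√153 = 0.8004.
Independent samples, unequal variances: SE_diff = √(SE₁² + SE₂²) = √(0.956484 + 0.64064016) = 1.2638.
z* = 1.645, so margin of error = 1.645 × 1.2638 = 2.0790.
Difference in means = 69.7 − 67.6 = 2.1000.
2.1000 ± 2.0790 → (0.02, 4.18).

(0.02, 4.18)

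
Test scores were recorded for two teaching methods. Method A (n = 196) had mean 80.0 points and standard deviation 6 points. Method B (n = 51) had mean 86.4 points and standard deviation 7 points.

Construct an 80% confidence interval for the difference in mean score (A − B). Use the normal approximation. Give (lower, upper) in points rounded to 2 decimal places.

(-7.77, -5.03)

Standard errors of each mean: 6/√196 = 0.4286 and 7/√51 = 0.9802.
SE(x̄₁ − x̄₂) = √(0.4286² + 0.9802²) = 1.0698 for independent samples with unequal variances.
With z* = 1.282, the margin is 1.282 × 1.0698 = 1.3715.
x̄₁ − x̄₂ = 80.0 − 86.4 = -6.4000; the interval is -6.4000 ± 1.3715 = (-7.77, -5.03).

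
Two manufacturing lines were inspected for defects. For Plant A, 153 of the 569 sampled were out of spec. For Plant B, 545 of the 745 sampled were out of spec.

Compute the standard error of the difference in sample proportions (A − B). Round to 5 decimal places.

First, p̂₁ = 153/569 = 0.2689; p̂₂ = 545/745 = 0.7315.
The two standard errors are √(0.2689×0.7311/569) = 0.01859 and √(0.7315×0.2685/745) = 0.01624.
Because the samples are independent, SE_diff = √(0.01859² + 0.01624²) = 0.02468.

0.02468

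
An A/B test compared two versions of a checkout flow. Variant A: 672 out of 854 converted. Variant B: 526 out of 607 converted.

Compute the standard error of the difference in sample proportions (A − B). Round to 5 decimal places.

Sample proportions: 672/854 = 0.7869, 526/607 = 0.8666.
Each SE is √(p̂(1−p̂)/n): √(0.7869·0.2131/854) = 0.01401 and √(0.8666·0.1334/607) = 0.01380.
SE(p̂₁ − p̂₂) = √(SE₁² + SE₂²) = √(0.0001962801 + 0.00019044) = 0.01967, since the two samples are independent.

0.01967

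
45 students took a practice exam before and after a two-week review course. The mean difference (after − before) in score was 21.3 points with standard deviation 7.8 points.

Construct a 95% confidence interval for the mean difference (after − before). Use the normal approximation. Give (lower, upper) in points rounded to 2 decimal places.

(19.02, 23.58)

This is a matched-pairs design, so SE = s_d/√n = 7.8/√45 = 1.1628.
Margin = 1.960 × 1.1628 = 2.2791; the interval is 21.3 ± 2.2791 = (19.02, 23.58).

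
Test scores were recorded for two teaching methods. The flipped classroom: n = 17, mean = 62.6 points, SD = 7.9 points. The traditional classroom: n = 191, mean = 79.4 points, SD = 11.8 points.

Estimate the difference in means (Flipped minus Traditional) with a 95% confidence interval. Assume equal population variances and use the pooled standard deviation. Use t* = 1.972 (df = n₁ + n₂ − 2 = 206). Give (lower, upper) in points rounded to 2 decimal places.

s_p = √[((n₁−1)s₁² + (n₂−1)s₂²)/(n₁+n₂−2)] = √[(16·7.9² + 190·11.8²)/206] = 11.5444.
SE = 11.5444·√(1/17 + 1/191) = 2.9219.
With t* = 1.972, margin = 1.972 × 2.9219 = 5.7620.
x̄₁ − x̄₂ = 62.6 − 79.4 = -16.8000; interval -16.8000 ± 5.7620 = (-22.56, -11.04).

(-22.56, -11.04)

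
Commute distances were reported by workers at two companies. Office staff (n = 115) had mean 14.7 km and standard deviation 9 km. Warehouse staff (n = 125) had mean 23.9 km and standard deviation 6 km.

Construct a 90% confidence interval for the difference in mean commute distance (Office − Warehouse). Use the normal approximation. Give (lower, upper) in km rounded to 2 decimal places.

(-10.84, -7.56)

Standard errors of each mean: 9/√115 = 0.8393 and 6/√125 = 0.5367.
SE(x̄₁ − x̄₂) = √(0.8393² + 0.5367²) = 0.9962 for independent samples with unequal variances.
With z* = 1.645, the margin is 1.645 × 0.9962 = 1.6387.
x̄₁ − x̄₂ = 14.7 − 23.9 = -9.2000; the interval is -9.2000 ± 1.6387 = (-10.84, -7.56).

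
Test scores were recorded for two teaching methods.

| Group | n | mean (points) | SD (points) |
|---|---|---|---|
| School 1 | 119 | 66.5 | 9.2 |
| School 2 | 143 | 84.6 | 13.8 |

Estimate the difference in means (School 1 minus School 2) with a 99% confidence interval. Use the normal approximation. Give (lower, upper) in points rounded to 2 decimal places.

SE₁ = s₁/√n₁ = 9.2/√119 = 0.8434; SE₂ = 13.8/√143 = 1.1540.
Independent samples, unequal variances: SE_diff = √(SE₁² + SE₂²) = √(0.71132356 + 1.331716) = 1.4293.
z* = 2.576, so margin of error = 2.576 × 1.4293 = 3.6819.
Difference in means = 66.5 − 84.6 = -18.1000.
-18.1000 ± 3.6819 → (-21.78, -14.42).

(-21.78, -14.42)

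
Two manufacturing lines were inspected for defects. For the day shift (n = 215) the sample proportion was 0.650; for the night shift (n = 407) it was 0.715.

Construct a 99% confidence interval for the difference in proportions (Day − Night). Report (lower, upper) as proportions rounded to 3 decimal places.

(-0.167, 0.037)

SE₁ = √(p̂₁(1−p̂₁)/n₁) = √(0.6500·0.3500/215) = 0.03253; SE₂ = √(0.7150·0.2850/407) = 0.02238.
Independent samples: SE of the difference = √(SE₁² + SE₂²) = √(0.0010582009 + 0.0005008644) = 0.03949.
z* for 99% confidence is 2.576, so the margin of error is 2.576 × 0.03949 = 0.10173.
Point estimate p̂₁ − p̂₂ = 0.6500 − 0.7150 = -0.0650.
-0.0650 ± 0.10173 → (-0.167, 0.037).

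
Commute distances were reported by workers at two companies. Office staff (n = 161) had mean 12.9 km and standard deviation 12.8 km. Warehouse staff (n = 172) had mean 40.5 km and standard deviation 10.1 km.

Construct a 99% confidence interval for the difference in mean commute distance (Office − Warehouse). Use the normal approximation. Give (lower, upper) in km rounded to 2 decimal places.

Standard errors of each mean: 12.8/√161 = 1.0088 and 10.1/√172 = 0.7701.
SE(x̄₁ − x̄₂) = √(1.0088² + 0.7701²) = 1.2691 for independent samples with unequal variances.
With z* = 2.576, the margin is 2.576 × 1.2691 = 3.2692.
x̄₁ − x̄₂ = 12.9 − 40.5 = -27.6000; the interval is -27.6000 ± 3.2692 = (-30.87, -24.33).

(-30.87, -24.33)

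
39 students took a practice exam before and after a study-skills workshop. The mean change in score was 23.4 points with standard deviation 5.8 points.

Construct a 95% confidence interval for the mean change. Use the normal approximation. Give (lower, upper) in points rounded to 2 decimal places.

(21.58, 25.22)

This is a matched-pairs design, so SE = s_d/√n = 5.8/√39 = 0.9287.
Margin = 1.960 × 0.9287 = 1.8203; the interval is 23.4 ± 1.8203 = (21.58, 25.22).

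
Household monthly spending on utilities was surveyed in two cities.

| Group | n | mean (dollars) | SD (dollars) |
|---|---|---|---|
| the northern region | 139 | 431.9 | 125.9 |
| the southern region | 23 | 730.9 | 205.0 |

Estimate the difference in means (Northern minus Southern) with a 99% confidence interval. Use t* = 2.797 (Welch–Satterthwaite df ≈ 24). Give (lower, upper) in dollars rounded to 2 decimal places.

SE₁ = s₁/√n₁ = 125.9/√139 = 10.6787; SE₂ = 205.0/√23 = 42.7455.
Independent samples, unequal variances: SE_diff = √(SE₁² + SE₂²) = √(114.03463369 + 1827.17777025) = 44.0592.
t* = 2.797, so margin of error = 2.797 × 44.0592 = 123.2336.
Difference in means = 431.9 − 730.9 = -299.0000.
-299.0000 ± 123.2336 → (-422.23, -175.77).

(-422.23, -175.77)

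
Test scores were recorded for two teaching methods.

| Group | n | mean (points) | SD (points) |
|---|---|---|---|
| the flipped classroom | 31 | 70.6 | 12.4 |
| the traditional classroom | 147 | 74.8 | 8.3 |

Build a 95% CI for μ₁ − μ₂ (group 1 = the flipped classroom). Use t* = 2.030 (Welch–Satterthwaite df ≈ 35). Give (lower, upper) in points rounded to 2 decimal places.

(-8.93, 0.53)

SE₁ = s₁/√n₁ = 12.4/√31 = 2.2271; SE₂ = 8.3/√147 = 0.6846.
Independent samples, unequal variances: SE_diff = √(SE₁² + SE₂²) = √(4.95997441 + 0.46867716) = 2.3299.
t* = 2.030, so margin of error = 2.030 × 2.3299 = 4.7297.
Difference in means = 70.6 − 74.8 = -4.2000.
-4.2000 ± 4.7297 → (-8.93, 0.53).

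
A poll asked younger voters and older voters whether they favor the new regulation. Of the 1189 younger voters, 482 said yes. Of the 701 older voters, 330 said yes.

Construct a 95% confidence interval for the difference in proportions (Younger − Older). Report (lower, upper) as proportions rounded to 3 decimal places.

Sample proportions: 482/1189 = 0.4054, 330/701 = 0.4708.
Each SE is √(p̂(1−p̂)/n): √(0.4054·0.5946/1189) = 0.01424 and √(0.4708·0.5292/701) = 0.01885.
SE(p̂₁ − p̂₂) = √(SE₁² + SE₂²) = √(0.0002027776 + 0.0003553225) = 0.02362, since the two samples are independent.
At 95% confidence z* = 1.960; margin = 1.960 × 0.02362 = 0.04630.
The difference is 0.4054 − 0.4708 = -0.0654, so the interval is -0.0654 ± 0.04630 = (-0.112, -0.019).

(-0.112, -0.019)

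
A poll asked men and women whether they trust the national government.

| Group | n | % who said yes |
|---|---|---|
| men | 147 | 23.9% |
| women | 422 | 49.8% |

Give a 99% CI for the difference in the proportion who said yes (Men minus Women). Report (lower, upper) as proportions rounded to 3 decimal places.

(-0.369, -0.149)

The two standard errors are √(0.2390×0.7610/147) = 0.03517 and √(0.4980×0.5020/422) = 0.02434.
Because the samples are independent, SE_diff = √(0.03517² + 0.02434²) = 0.04277.
Using z* = 2.576 for 99%, ME = 2.576 × 0.04277 = 0.11018.
p̂₁ − p̂₂ = -0.2590; interval -0.2590 ± 0.11018 gives (-0.369, -0.149).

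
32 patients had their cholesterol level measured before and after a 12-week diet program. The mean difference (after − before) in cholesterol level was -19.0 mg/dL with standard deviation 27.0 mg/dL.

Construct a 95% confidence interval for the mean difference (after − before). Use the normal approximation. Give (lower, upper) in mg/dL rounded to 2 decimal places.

This is a matched-pairs design, so SE = s_d/√n = 27.0/√32 = 4.7730.
Margin = 1.960 × 4.7730 = 9.3551; the interval is -19.0 ± 9.3551 = (-28.36, -9.64).

(-28.36, -9.64)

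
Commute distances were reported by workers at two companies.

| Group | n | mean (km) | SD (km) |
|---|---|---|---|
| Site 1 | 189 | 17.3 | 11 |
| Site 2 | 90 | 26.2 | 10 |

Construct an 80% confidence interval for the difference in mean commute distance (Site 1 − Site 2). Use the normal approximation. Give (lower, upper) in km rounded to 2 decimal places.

Per-group SEs: s₁/√n₁ = 11/√189 = 0.8001, s₂/√n₂ = 10/√90 = 1.0541.
Unpooled SE of the difference: √(0.64016001 + 1.11112681) = 1.3234.
Margin of error = z* · SE = 1.282 × 1.3234 = 1.6966.
x̄₁ − x̄₂ = 17.3 − 26.2 = -8.9000.
CI: -8.9000 ± 1.6966 = (-10.60, -7.20).

(-10.60, -7.20)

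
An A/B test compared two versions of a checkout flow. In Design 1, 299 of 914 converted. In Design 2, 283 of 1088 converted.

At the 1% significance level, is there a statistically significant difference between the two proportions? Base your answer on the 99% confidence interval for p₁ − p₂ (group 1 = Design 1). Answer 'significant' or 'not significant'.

significant

Sample proportions: 299/914 = 0.3271, 283/1088 = 0.2601.
Each SE is √(p̂(1−p̂)/n): √(0.3271·0.6729/914) = 0.01552 and √(0.2601·0.7399/1088) = 0.01330.
SE(p̂₁ − p̂₂) = √(SE₁² + SE₂²) = √(0.0002408704 + 0.00017689) = 0.02044, since the two samples are independent.
At 99% confidence z* = 2.576; margin = 2.576 × 0.02044 = 0.05265.
The difference is 0.3271 − 0.2601 = 0.0670, so the interval is 0.0670 ± 0.05265 = (0.01435, 0.11965).
The interval (0.01435, 0.11965) does not contain 0, so the difference is significant.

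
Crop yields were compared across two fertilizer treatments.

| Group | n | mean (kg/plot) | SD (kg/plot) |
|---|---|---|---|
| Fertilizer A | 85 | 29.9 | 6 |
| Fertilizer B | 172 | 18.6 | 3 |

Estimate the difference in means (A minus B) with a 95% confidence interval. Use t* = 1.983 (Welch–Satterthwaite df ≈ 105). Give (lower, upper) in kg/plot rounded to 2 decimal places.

(9.93, 12.67)

SE₁ = s₁/√n₁ = 6/√85 = 0.6508; SE₂ = 3/√172 = 0.2287.
Independent samples, unequal variances: SE_diff = √(SE₁² + SE₂²) = √(0.42354064 + 0.05230369) = 0.6898.
t* = 1.983, so margin of error = 1.983 × 0.6898 = 1.3679.
Difference in means = 29.9 − 18.6 = 11.3000.
11.3000 ± 1.3679 → (9.93, 12.67).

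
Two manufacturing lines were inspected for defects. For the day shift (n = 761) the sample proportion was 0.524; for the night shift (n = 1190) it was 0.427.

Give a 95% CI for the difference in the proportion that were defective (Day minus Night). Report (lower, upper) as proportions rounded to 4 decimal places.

Each SE is √(p̂(1−p̂)/n): √(0.5240·0.4760/761) = 0.01810 and √(0.4270·0.5730/1190) = 0.01434.
SE(p̂₁ − p̂₂) = √(SE₁² + SE₂²) = √(0.00032761 + 0.0002056356) = 0.02309, since the two samples are independent.
At 95% confidence z* = 1.960; margin = 1.960 × 0.02309 = 0.04526.
The difference is 0.5240 − 0.4270 = 0.0970, so the interval is 0.0970 ± 0.04526 = (0.0517, 0.1423).

(0.0517, 0.1423)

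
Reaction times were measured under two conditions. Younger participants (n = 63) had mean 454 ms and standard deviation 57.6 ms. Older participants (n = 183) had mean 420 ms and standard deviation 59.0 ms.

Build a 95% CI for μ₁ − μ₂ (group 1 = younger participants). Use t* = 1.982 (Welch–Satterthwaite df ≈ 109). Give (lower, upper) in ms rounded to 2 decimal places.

(17.22, 50.78)

SE₁ = s₁/√n₁ = 57.6/√63 = 7.2569; SE₂ = 59.0/√183 = 4.3614.
Independent samples, unequal variances: SE_diff = √(SE₁² + SE₂²) = √(52.66259761 + 19.02180996) = 8.4667.
t* = 1.982, so margin of error = 1.982 × 8.4667 = 16.7810.
Difference in means = 454 − 420 = 34.0000.
34.0000 ± 16.7810 → (17.22, 50.78).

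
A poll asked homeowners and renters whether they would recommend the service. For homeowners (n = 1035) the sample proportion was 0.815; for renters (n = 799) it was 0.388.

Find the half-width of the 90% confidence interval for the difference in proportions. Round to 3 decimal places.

0.035

SE₁ = √(p̂₁(1−p̂₁)/n₁) = √(0.8150·0.1850/1035) = 0.01207; SE₂ = √(0.3880·0.6120/799) = 0.01724.
Independent samples: SE of the difference = √(SE₁² + SE₂²) = √(0.0001456849 + 0.0002972176) = 0.02105.
z* for 90% confidence is 1.645, so the margin of error is 1.645 × 0.02105 = 0.03463.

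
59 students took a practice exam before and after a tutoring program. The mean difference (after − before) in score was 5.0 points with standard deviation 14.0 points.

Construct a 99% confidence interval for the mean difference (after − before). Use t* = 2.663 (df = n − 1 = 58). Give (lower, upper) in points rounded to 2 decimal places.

(0.15, 9.85)

Paired design: SE = s_d/√n = 14.0/√59 = 1.8226.
t* = 2.663; margin of error = 2.663 × 1.8226 = 4.8536.
5.0 ± 4.8536 → (0.15, 9.85).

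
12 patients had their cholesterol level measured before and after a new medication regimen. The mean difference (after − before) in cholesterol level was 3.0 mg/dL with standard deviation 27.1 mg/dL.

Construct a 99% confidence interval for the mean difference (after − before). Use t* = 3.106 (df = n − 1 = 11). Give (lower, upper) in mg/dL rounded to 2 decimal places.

(-21.30, 27.30)

Paired design: SE = s_d/√n = 27.1/√12 = 7.8231.
t* = 3.106; margin of error = 3.106 × 7.8231 = 24.2985.
3.0 ± 24.2985 → (-21.30, 27.30).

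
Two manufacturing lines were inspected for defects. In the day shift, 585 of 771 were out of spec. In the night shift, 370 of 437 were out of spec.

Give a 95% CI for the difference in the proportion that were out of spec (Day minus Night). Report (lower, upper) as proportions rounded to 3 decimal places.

p̂₁ = 585/771 = 0.7588 and p̂₂ = 370/437 = 0.8467.
SE₁ = √(p̂₁(1−p̂₁)/n₁) = √(0.7588·0.2412/771) = 0.01541; SE₂ = √(0.8467·0.1533/437) = 0.01723.
Independent samples: SE of the difference = √(SE₁² + SE₂²) = √(0.0002374681 + 0.0002968729) = 0.02312.
z* for 95% confidence is 1.960, so the margin of error is 1.960 × 0.02312 = 0.04532.
Point estimate p̂₁ − p̂₂ = 0.7588 − 0.8467 = -0.0879.
-0.0879 ± 0.04532 → (-0.133, -0.043).

(-0.133, -0.043)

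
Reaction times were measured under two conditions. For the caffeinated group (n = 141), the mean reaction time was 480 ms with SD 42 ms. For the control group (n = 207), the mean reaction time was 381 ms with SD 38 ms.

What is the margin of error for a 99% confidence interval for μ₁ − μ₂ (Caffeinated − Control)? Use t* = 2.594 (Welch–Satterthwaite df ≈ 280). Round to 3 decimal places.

Standard errors of each mean: 42/√141 = 3.5370 and 38/√207 = 2.6412.
SE(x̄₁ − x̄₂) = √(3.5370² + 2.6412²) = 4.4143 for independent samples with unequal variances.
With t* = 2.594, the margin is 2.594 × 4.4143 = 11.4507.

11.451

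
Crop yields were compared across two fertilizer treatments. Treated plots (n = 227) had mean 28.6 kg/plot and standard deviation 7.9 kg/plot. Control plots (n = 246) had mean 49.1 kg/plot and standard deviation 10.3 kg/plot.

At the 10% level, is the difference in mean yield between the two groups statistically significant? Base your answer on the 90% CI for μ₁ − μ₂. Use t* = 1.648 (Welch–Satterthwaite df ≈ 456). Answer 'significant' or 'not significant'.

significant

Per-group SEs: s₁/√n₁ = 7.9/√227 = 0.5243, s₂/√n₂ = 10.3/√246 = 0.6567.
Unpooled SE of the difference: √(0.27489049 + 0.43125489) = 0.8403.
Margin of error = t* · SE = 1.648 × 0.8403 = 1.3848.
x̄₁ − x̄₂ = 28.6 − 49.1 = -20.5000.
CI: -20.5000 ± 1.3848 = (-21.8848, -19.1152).
The interval (-21.8848, -19.1152) does not contain 0, so the difference is significant.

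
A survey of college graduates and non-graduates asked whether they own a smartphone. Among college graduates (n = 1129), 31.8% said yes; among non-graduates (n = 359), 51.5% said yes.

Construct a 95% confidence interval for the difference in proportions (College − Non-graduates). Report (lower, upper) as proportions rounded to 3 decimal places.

(-0.255, -0.139)

SE₁ = √(p̂₁(1−p̂₁)/n₁) = √(0.3180·0.6820/1129) = 0.01386; SE₂ = √(0.5150·0.4850/359) = 0.02638.
Independent samples: SE of the difference = √(SE₁² + SE₂²) = √(0.0001920996 + 0.0006959044) = 0.02980.
z* for 95% confidence is 1.960, so the margin of error is 1.960 × 0.02980 = 0.05841.
Point estimate p̂₁ − p̂₂ = 0.3180 − 0.5150 = -0.1970.
-0.1970 ± 0.05841 → (-0.255, -0.139).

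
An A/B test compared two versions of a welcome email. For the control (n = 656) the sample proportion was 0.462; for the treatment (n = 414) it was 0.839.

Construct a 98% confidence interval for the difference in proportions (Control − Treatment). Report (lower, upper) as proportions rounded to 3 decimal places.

SE₁ = √(p̂₁(1−p̂₁)/n₁) = √(0.4620·0.5380/656) = 0.01947; SE₂ = √(0.8390·0.1610/414) = 0.01806.
Independent samples: SE of the difference = √(SE₁² + SE₂²) = √(0.0003790809 + 0.0003261636) = 0.02656.
z* for 98% confidence is 2.326, so the margin of error is 2.326 × 0.02656 = 0.06178.
Point estimate p̂₁ − p̂₂ = 0.4620 − 0.8390 = -0.3770.
-0.3770 ± 0.06178 → (-0.439, -0.315).

(-0.439, -0.315)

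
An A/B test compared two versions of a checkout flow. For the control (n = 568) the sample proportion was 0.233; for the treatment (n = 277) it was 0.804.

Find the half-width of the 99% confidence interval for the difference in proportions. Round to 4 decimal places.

0.0766

The two standard errors are √(0.2330×0.7670/568) = 0.01774 and √(0.8040×0.1960/277) = 0.02385.
Because the samples are independent, SE_diff = √(0.01774² + 0.02385²) = 0.02972.
Using z* = 2.576 for 99%, ME = 2.576 × 0.02972 = 0.07656.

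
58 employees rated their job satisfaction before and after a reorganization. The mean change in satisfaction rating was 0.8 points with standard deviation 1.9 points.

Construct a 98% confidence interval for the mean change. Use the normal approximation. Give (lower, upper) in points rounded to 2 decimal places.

This is a matched-pairs design, so SE = s_d/√n = 1.9/√58 = 0.2495.
Margin = 2.326 × 0.2495 = 0.5803; the interval is 0.8 ± 0.5803 = (0.22, 1.38).

(0.22, 1.38)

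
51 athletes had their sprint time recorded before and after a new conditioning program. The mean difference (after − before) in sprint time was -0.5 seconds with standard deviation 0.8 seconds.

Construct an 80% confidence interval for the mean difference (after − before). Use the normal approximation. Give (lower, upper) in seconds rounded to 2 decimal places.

This is a matched-pairs design, so SE = s_d/√n = 0.8/√51 = 0.1120.
Margin = 1.282 × 0.1120 = 0.1436; the interval is -0.5 ± 0.1436 = (-0.64, -0.36).

(-0.64, -0.36)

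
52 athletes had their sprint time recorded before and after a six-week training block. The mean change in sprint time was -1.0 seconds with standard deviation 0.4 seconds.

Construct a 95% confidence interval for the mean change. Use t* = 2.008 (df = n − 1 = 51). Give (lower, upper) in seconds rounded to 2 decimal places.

(-1.11, -0.89)

Paired design: SE = s_d/√n = 0.4/√52 = 0.0555.
t* = 2.008; margin of error = 2.008 × 0.0555 = 0.1114.
-1.0 ± 0.1114 → (-1.11, -0.89).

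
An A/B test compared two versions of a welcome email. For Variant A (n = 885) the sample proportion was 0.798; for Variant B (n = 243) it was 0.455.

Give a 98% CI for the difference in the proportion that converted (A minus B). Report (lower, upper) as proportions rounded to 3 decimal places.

(0.262, 0.424)

SE₁ = √(p̂₁(1−p̂₁)/n₁) = √(0.7980·0.2020/885) = 0.01350; SE₂ = √(0.4550·0.5450/243) = 0.03194.
Independent samples: SE of the difference = √(SE₁² + SE₂²) = √(0.00018225 + 0.0010201636) = 0.03468.
z* for 98% confidence is 2.326, so the margin of error is 2.326 × 0.03468 = 0.08067.
Point estimate p̂₁ − p̂₂ = 0.7980 − 0.4550 = 0.3430.
0.3430 ± 0.08067 → (0.262, 0.424).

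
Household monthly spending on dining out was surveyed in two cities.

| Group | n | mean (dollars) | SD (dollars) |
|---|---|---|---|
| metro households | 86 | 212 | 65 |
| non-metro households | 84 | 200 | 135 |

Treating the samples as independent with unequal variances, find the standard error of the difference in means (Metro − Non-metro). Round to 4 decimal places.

16.3123

SE₁ = s₁/√n₁ = 65/√86 = 7.0091; SE₂ = 135/√84 = 14.7297.
Independent samples, unequal variances: SE_diff = √(SE₁² + SE₂²) = √(49.12748281 + 216.96406209) = 16.3123.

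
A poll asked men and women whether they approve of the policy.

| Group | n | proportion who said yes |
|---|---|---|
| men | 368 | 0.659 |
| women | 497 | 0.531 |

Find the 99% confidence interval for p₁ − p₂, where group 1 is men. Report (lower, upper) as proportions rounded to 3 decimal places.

(0.042, 0.214)

SE₁ = √(p̂₁(1−p̂₁)/n₁) = √(0.6590·0.3410/368) = 0.02471; SE₂ = √(0.5310·0.4690/497) = 0.02238.
Independent samples: SE of the difference = √(SE₁² + SE₂²) = √(0.0006105841 + 0.0005008644) = 0.03334.
z* for 99% confidence is 2.576, so the margin of error is 2.576 × 0.03334 = 0.08588.
Point estimate p̂₁ − p̂₂ = 0.6590 − 0.5310 = 0.1280.
0.1280 ± 0.08588 → (0.042, 0.214).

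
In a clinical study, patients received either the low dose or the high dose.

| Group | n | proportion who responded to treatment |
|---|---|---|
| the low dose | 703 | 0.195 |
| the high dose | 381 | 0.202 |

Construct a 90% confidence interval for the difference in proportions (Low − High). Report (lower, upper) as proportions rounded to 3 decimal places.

(-0.049, 0.035)

The two standard errors are √(0.1950×0.8050/703) = 0.01494 and √(0.2020×0.7980/381) = 0.02057.
Because the samples are independent, SE_diff = √(0.01494² + 0.02057²) = 0.02542.
Using z* = 1.645 for 90%, ME = 1.645 × 0.02542 = 0.04182.
p̂₁ − p̂₂ = -0.0070; interval -0.0070 ± 0.04182 gives (-0.049, 0.035).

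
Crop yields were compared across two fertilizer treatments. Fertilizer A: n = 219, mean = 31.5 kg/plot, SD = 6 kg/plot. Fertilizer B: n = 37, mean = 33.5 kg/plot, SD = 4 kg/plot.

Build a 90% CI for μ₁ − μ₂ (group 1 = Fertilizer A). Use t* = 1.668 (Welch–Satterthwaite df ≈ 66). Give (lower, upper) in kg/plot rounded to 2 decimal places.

Per-group SEs: s₁/√n₁ = 6/√219 = 0.4054, s₂/√n₂ = 4/√37 = 0.6576.
Unpooled SE of the difference: √(0.16434916 + 0.43243776) = 0.7725.
Margin of error = t* · SE = 1.668 × 0.7725 = 1.2885.
x̄₁ − x̄₂ = 31.5 − 33.5 = -2.0000.
CI: -2.0000 ± 1.2885 = (-3.29, -0.71).

(-3.29, -0.71)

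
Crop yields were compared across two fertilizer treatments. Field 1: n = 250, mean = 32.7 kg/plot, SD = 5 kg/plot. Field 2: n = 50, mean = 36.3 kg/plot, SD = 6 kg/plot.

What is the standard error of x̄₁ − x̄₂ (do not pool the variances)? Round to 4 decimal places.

0.9055

SE₁ = s₁/√n₁ = 5/√250 = 0.3162; SE₂ = 6/√50 = 0.8485.
Independent samples, unequal variances: SE_diff = √(SE₁² + SE₂²) = √(0.09998244 + 0.71995225) = 0.9055.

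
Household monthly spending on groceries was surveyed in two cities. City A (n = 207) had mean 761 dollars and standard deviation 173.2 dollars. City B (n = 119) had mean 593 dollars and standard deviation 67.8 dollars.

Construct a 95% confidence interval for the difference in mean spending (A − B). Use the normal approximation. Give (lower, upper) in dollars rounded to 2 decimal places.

Standard errors of each mean: 173.2/√207 = 12.0382 and 67.8/√119 = 6.2152.
SE(x̄₁ − x̄₂) = √(12.0382² + 6.2152²) = 13.5480 for independent samples with unequal variances.
With z* = 1.960, the margin is 1.960 × 13.5480 = 26.5541.
x̄₁ − x̄₂ = 761 − 593 = 168.0000; the interval is 168.0000 ± 26.5541 = (141.45, 194.55).

(141.45, 194.55)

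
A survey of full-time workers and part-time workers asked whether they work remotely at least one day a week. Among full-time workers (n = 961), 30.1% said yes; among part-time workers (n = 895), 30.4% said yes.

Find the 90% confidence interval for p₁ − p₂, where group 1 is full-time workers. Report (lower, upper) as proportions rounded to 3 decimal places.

Each SE is √(p̂(1−p̂)/n): √(0.3010·0.6990/961) = 0.01480 and √(0.3040·0.6960/895) = 0.01538.
SE(p̂₁ − p̂₂) = √(SE₁² + SE₂²) = √(0.00021904 + 0.0002365444) = 0.02134, since the two samples are independent.
At 90% confidence z* = 1.645; margin = 1.645 × 0.02134 = 0.03510.
The difference is 0.3010 − 0.3040 = -0.0030, so the interval is -0.0030 ± 0.03510 = (-0.038, 0.032).

(-0.038, 0.032)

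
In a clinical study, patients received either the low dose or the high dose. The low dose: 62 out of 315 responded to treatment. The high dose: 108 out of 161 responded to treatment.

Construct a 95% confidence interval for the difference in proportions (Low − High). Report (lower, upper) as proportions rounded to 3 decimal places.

(-0.559, -0.389)

p̂₁ = 62/315 = 0.1968 and p̂₂ = 108/161 = 0.6708.
SE₁ = √(p̂₁(1−p̂₁)/n₁) = √(0.1968·0.8032/315) = 0.02240; SE₂ = √(0.6708·0.3292/161) = 0.03704.
Independent samples: SE of the difference = √(SE₁² + SE₂²) = √(0.00050176 + 0.0013719616) = 0.04329.
z* for 95% confidence is 1.960, so the margin of error is 1.960 × 0.04329 = 0.08485.
Point estimate p̂₁ − p̂₂ = 0.1968 − 0.6708 = -0.4740.
-0.4740 ± 0.08485 → (-0.559, -0.389).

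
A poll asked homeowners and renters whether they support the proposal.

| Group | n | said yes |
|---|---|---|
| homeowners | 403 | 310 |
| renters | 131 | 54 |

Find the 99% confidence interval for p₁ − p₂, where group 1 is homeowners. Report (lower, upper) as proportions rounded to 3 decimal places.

(0.234, 0.480)

p̂₁ = 310/403 = 0.7692 and p̂₂ = 54/131 = 0.4122.
SE₁ = √(p̂₁(1−p̂₁)/n₁) = √(0.7692·0.2308/403) = 0.02099; SE₂ = √(0.4122·0.5878/131) = 0.04301.
Independent samples: SE of the difference = √(SE₁² + SE₂²) = √(0.0004405801 + 0.0018498601) = 0.04786.
z* for 99% confidence is 2.576, so the margin of error is 2.576 × 0.04786 = 0.12329.
Point estimate p̂₁ − p̂₂ = 0.7692 − 0.4122 = 0.3570.
0.3570 ± 0.12329 → (0.234, 0.480).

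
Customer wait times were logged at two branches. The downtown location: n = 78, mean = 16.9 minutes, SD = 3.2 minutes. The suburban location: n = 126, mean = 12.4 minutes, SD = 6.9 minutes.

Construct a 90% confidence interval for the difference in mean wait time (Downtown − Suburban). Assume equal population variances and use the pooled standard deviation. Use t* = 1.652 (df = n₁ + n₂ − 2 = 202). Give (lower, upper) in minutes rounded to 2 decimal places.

Pooled variance s_p² = [77·3.2² + 125·6.9²] / (78+126−2) = 33.3650, so s_p = 5.7762.
SE_diff = s_p·√(1/n₁ + 1/n₂) = 5.7762·√(1/78 + 1/126) = 0.8322.
t* = 1.652; margin = 1.652 × 0.8322 = 1.3748.
Difference = 16.9 − 12.4 = 4.5000.
4.5000 ± 1.3748 → (3.13, 5.87).

(3.13, 5.87)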